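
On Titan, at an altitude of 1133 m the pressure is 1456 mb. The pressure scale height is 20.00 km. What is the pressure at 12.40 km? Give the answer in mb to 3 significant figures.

Between two levels, P₂ = P₁ exp(−Δz/H) with Δz = z₂ − z₁.
Δz = 12400 − 1133.0 = 11267 m; Δz/H = 11267/20000 = 0.56335.
P₂ = 1456 × exp(−0.56335) = 1456 × 0.56930 = 828.90 mb.

P ≈ 829 mb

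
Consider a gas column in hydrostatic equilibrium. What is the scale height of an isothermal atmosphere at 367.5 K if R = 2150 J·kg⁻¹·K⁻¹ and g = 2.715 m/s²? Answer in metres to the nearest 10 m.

The scale height of an isothermal atmosphere is H = RT/g.
H = 2150 × 367.5 / 2.715 = 790120/2.715 = 291020 m.

H ≈ 291020 m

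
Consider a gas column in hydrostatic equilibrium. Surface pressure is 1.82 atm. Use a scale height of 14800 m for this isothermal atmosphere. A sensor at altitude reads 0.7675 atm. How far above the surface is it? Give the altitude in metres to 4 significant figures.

z ≈ 12780 m

Invert the barometric formula: z = H ln(P₀/P).
P₀/P = 1.82/0.7675 = 2.3713; ln(2.3713) = 0.86344.
z = 14800 × 0.86344 = 12779 m.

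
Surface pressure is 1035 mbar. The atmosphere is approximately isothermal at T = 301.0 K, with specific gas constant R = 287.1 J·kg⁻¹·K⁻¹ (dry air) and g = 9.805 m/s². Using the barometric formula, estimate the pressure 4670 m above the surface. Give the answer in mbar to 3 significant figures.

Scale height: H = RT/g = 287.1 × 301.0 / 9.805 = 8813.6 m.
Barometric formula: P = P₀ exp(−z/H).
z/H = 4670.0/8813.6 = 0.52986; exp(−0.52986) = 0.58869.
P = 1035 × 0.58869 = 609.29 mbar.

P ≈ 609 mbar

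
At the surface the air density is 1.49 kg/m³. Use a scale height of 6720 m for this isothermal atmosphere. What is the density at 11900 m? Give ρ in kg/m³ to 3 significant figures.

In an isothermal atmosphere, density decays like pressure: ρ = ρ₀ exp(−z/H).
z/H = 11900/6720.0 = 1.7708; exp(−1.7708) = 0.17020.
ρ = 1.49 × 0.17020 = 0.25360 kg/m³.

ρ ≈ 0.254 kg/m³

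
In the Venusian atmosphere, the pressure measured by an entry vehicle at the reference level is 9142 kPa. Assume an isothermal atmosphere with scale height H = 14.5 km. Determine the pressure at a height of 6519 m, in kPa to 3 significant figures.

P ≈ 5830 kPa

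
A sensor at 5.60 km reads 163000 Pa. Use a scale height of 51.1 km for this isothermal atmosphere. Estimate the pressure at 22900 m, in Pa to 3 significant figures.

Between two levels, P₂ = P₁ exp(−Δz/H) with Δz = z₂ − z₁.
Δz = 22900 − 5600.0 = 17300 m; Δz/H = 17300/51100 = 0.33855.
P₂ = 163000 × exp(−0.33855) = 163000 × 0.71280 = 116190 Pa.

P ≈ 116000 Pa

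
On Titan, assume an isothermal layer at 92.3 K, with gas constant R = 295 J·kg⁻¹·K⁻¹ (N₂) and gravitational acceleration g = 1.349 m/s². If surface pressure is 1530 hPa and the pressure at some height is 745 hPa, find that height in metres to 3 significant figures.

Scale height: H = RT/g = 295 × 92.3 / 1.349 = 20184 m.
Invert the barometric formula: z = H ln(P₀/P).
P₀/P = 1530/745 = 2.0537; ln(2.0537) = 0.71964.
z = 20184 × 0.71964 = 14525 m.

z ≈ 14500 m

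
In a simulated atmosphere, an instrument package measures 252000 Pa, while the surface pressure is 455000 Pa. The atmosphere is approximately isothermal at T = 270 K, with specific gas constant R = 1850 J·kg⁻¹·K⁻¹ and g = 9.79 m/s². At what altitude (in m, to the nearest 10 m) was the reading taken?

z ≈ 30150 m

Scale height: H = RT/g = 1850 × 270 / 9.79 = 51021 m.
Invert the barometric formula: z = H ln(P₀/P).
P₀/P = 455000/252000 = 1.8056; ln(1.8056) = 0.59089.
z = 51021 × 0.59089 = 30148 m.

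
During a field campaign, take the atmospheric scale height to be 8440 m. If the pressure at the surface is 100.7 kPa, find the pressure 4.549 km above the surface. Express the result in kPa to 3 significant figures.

Barometric formula: P = P₀ exp(−z/H).
z/H = 4549.0/8440.0 = 0.53898; exp(−0.53898) = 0.58334.
P = 100.7 × 0.58334 = 58.742 kPa.

P ≈ 58.7 kPa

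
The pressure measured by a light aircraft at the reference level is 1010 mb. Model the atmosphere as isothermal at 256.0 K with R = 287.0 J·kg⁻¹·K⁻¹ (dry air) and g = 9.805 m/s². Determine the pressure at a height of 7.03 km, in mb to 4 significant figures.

P ≈ 395.3 mb

Scale height: H = RT/g = 287.0 × 256.0 / 9.805 = 7493.3 m.
Barometric formula: P = P₀ exp(−z/H).
z/H = 7030.0/7493.3 = 0.93817; exp(−0.93817) = 0.39134.
P = 1010 × 0.39134 = 395.25 mb.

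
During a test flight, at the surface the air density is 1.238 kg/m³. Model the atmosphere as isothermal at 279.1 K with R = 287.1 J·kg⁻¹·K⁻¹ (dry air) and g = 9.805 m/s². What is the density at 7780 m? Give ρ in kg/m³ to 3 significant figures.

ρ ≈ 0.478 kg/m³

Scale height: H = RT/g = 287.1 × 279.1 / 9.805 = 8172.3 m.
In an isothermal atmosphere, density decays like pressure: ρ = ρ₀ exp(−z/H).
z/H = 7780.0/8172.3 = 0.95200; exp(−0.95200) = 0.38597.
ρ = 1.238 × 0.38597 = 0.47783 kg/m³.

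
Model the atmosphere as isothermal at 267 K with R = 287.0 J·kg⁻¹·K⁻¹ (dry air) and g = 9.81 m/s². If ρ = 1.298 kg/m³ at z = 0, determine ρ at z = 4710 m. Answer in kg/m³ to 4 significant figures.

Scale height: H = RT/g = 287.0 × 267 / 9.81 = 7811.3 m.
In an isothermal atmosphere, density decays like pressure: ρ = ρ₀ exp(−z/H).
z/H = 4710.0/7811.3 = 0.60297; exp(−0.60297) = 0.54718.
ρ = 1.298 × 0.54718 = 0.71024 kg/m³.

ρ ≈ 0.7102 kg/m³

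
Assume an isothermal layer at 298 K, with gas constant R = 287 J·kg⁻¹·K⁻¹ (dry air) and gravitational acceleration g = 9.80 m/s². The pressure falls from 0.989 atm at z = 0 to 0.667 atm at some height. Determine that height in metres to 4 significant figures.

z ≈ 3438 m

Scale height: H = RT/g = 287 × 298 / 9.80 = 8727.1 m.
Invert the barometric formula: z = H ln(P₀/P).
P₀/P = 0.989/0.667 = 1.4828; ln(1.4828) = 0.39393.
z = 8727.1 × 0.39393 = 3437.9 m.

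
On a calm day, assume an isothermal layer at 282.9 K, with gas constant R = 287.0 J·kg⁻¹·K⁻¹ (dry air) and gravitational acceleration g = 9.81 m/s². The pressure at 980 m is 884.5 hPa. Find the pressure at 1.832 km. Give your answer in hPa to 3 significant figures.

Scale height: H = RT/g = 287.0 × 282.9 / 9.81 = 8276.5 m.
Between two levels, P₂ = P₁ exp(−Δz/H) with Δz = z₂ − z₁.
Δz = 1832.0 − 980.00 = 852.00 m; Δz/H = 852.00/8276.5 = 0.10294.
P₂ = 884.5 × exp(−0.10294) = 884.5 × 0.90218 = 797.98 hPa.

P ≈ 798 hPa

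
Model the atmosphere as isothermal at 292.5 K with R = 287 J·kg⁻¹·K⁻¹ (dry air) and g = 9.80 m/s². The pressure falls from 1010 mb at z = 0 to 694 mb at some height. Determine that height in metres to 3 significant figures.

Scale height: H = RT/g = 287 × 292.5 / 9.80 = 8566.1 m.
Invert the barometric formula: z = H ln(P₀/P).
P₀/P = 1010/694 = 1.4553; ln(1.4553) = 0.37521.
z = 8566.1 × 0.37521 = 3214.1 m.

z ≈ 3210 m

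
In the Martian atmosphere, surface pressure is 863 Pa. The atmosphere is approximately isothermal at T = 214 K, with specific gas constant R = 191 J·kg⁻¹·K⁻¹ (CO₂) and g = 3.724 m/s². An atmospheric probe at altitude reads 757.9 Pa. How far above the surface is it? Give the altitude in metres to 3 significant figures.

Scale height: H = RT/g = 191 × 214 / 3.724 = 10976 m.
Invert the barometric formula: z = H ln(P₀/P).
P₀/P = 863/757.9 = 1.1387; ln(1.1387) = 0.12989.
z = 10976 × 0.12989 = 1425.7 m.

z ≈ 1430 m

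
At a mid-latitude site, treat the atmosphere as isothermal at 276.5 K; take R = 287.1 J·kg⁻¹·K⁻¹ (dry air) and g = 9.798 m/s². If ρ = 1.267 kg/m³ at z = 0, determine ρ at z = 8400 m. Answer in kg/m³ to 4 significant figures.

ρ ≈ 0.4493 kg/m³

Scale height: H = RT/g = 287.1 × 276.5 / 9.798 = 8102.0 m.
In an isothermal atmosphere, density decays like pressure: ρ = ρ₀ exp(−z/H).
z/H = 8400.0/8102.0 = 1.0368; exp(−1.0368) = 0.35459.
ρ = 1.267 × 0.35459 = 0.44927 kg/m³.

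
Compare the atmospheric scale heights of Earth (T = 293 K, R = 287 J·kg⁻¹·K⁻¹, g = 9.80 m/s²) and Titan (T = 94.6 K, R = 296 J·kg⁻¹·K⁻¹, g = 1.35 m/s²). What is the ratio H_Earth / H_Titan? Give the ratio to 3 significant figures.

H = RT/g for each body.
H_Earth = 287 × 293 / 9.80 = 8580.7 m.
H_Titan = 296 × 94.6 / 1.35 = 20742 m.
H_Earth/H_Titan = 8580.7/20742 = 0.41369.

H_Earth/H_Titan ≈ 0.414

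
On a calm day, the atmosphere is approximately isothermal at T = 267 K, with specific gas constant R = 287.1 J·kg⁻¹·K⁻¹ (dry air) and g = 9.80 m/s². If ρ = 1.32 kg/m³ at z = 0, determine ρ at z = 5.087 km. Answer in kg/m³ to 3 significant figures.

Scale height: H = RT/g = 287.1 × 267 / 9.80 = 7822.0 m.
In an isothermal atmosphere, density decays like pressure: ρ = ρ₀ exp(−z/H).
z/H = 5087.0/7822.0 = 0.65035; exp(−0.65035) = 0.52186.
ρ = 1.32 × 0.52186 = 0.68886 kg/m³.

ρ ≈ 0.689 kg/m³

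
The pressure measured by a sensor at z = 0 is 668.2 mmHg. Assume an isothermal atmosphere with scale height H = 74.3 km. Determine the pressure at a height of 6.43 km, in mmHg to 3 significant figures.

Barometric formula: P = P₀ exp(−z/H).
z/H = 6430.0/74300 = 0.086541; exp(−0.086541) = 0.91710.
P = 668.2 × 0.91710 = 612.81 mmHg.

P ≈ 613 mmHg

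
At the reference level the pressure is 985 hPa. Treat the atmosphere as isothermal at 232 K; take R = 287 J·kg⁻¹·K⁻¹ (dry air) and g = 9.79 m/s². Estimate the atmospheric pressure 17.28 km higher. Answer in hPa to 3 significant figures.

Scale height: H = RT/g = 287 × 232 / 9.79 = 6801.2 m.
Barometric formula: P = P₀ exp(−z/H).
z/H = 17280/6801.2 = 2.5407; exp(−2.5407) = 0.078811.
P = 985 × 0.078811 = 77.629 hPa.

P ≈ 77.6 hPa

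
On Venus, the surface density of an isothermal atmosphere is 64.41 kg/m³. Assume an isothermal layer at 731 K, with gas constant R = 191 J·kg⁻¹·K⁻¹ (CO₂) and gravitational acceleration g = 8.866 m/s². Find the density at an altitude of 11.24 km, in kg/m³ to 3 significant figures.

ρ ≈ 31.5 kg/m³

Scale height: H = RT/g = 191 × 731 / 8.866 = 15748 m.
In an isothermal atmosphere, density decays like pressure: ρ = ρ₀ exp(−z/H).
z/H = 11240/15748 = 0.71374; exp(−0.71374) = 0.48981.
ρ = 64.41 × 0.48981 = 31.549 kg/m³.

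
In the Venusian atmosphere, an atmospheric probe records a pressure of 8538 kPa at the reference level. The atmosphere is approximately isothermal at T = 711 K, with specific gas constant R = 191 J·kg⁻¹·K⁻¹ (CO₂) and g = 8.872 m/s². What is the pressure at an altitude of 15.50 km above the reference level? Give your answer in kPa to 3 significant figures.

Scale height: H = RT/g = 191 × 711 / 8.872 = 15307 m.
Barometric formula: P = P₀ exp(−z/H).
z/H = 15500/15307 = 1.0126; exp(−1.0126) = 0.36327.
P = 8538 × 0.36327 = 3101.6 kPa.

P ≈ 3100 kPa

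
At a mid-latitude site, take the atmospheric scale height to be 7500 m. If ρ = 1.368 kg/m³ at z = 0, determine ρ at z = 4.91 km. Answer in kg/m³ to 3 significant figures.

ρ ≈ 0.711 kg/m³

In an isothermal atmosphere, density decays like pressure: ρ = ρ₀ exp(−z/H).
z/H = 4910.0/7500.0 = 0.65467; exp(−0.65467) = 0.51961.
ρ = 1.368 × 0.51961 = 0.71083 kg/m³.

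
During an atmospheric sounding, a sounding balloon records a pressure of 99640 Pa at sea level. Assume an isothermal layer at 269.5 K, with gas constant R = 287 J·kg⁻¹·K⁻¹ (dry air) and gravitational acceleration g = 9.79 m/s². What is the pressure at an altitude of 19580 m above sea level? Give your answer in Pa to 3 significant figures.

Scale height: H = RT/g = 287 × 269.5 / 9.79 = 7900.6 m.
Barometric formula: P = P₀ exp(−z/H).
z/H = 19580/7900.6 = 2.4783; exp(−2.4783) = 0.083886.
P = 99640 × 0.083886 = 8358.4 Pa.

P ≈ 8360 Pa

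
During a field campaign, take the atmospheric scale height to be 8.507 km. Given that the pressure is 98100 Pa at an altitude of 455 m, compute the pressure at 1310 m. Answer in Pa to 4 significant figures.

P ≈ 88720 Pa

Between two levels, P₂ = P₁ exp(−Δz/H) with Δz = z₂ − z₁.
Δz = 1310.0 − 455.00 = 855.00 m; Δz/H = 855.00/8507.0 = 0.10051.
P₂ = 98100 × exp(−0.10051) = 98100 × 0.90438 = 88720 Pa.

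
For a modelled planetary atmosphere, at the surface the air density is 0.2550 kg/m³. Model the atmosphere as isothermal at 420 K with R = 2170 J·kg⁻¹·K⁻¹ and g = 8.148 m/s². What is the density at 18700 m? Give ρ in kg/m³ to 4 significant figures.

ρ ≈ 0.2157 kg/m³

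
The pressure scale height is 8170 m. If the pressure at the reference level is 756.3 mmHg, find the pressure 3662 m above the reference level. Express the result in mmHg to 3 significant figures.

Barometric formula: P = P₀ exp(−z/H).
z/H = 3662.0/8170.0 = 0.44823; exp(−0.44823) = 0.63876.
P = 756.3 × 0.63876 = 483.09 mmHg.

P ≈ 483 mmHg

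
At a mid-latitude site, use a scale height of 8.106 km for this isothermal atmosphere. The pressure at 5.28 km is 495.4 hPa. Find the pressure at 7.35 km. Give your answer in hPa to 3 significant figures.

P ≈ 384 hPa

Between two levels, P₂ = P₁ exp(−Δz/H) with Δz = z₂ − z₁.
Δz = 7350.0 − 5280.0 = 2070.0 m; Δz/H = 2070.0/8106.0 = 0.25537.
P₂ = 495.4 × exp(−0.25537) = 495.4 × 0.77463 = 383.75 hPa.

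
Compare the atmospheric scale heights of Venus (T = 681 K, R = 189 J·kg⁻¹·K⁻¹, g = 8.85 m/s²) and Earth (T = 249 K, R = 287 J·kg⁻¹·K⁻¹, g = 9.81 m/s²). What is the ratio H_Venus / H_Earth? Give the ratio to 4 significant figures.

H_Venus/H_Earth ≈ 1.996

H = RT/g for each body.
H_Venus = 189 × 681 / 8.85 = 14543 m.
H_Earth = 287 × 249 / 9.81 = 7284.7 m.
H_Venus/H_Earth = 14543/7284.7 = 1.9964.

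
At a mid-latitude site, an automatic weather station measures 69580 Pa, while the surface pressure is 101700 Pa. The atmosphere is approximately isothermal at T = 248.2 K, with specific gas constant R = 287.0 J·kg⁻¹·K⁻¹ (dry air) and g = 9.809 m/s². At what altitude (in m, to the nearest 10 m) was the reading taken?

Scale height: H = RT/g = 287.0 × 248.2 / 9.809 = 7262.0 m.
Invert the barometric formula: z = H ln(P₀/P).
P₀/P = 101700/69580 = 1.4616; ln(1.4616) = 0.37953.
z = 7262.0 × 0.37953 = 2756.1 m.

z ≈ 2760 m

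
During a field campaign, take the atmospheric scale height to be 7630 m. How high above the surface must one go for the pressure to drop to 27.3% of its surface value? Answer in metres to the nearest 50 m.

z ≈ 9900 m

Set P/P₀ = exp(−z/H) = 0.273, so z = −H ln(0.273).
−ln(0.273) = 1.2983; z = 7630.0 × 1.2983 = 9906.0 m.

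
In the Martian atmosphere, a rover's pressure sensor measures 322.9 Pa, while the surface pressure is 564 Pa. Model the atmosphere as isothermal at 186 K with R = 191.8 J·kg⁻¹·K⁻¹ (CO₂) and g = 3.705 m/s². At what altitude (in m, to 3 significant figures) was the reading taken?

Scale height: H = RT/g = 191.8 × 186 / 3.705 = 9628.8 m.
Invert the barometric formula: z = H ln(P₀/P).
P₀/P = 564/322.9 = 1.7467; ln(1.7467) = 0.55773.
z = 9628.8 × 0.55773 = 5370.3 m.

z ≈ 5370 m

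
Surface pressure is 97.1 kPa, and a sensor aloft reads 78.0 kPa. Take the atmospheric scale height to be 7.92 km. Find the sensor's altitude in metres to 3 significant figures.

Invert the barometric formula: z = H ln(P₀/P).
P₀/P = 97.1/78.0 = 1.2449; ln(1.2449) = 0.21906.
z = 7920.0 × 0.21906 = 1735.0 m.

z ≈ 1730 m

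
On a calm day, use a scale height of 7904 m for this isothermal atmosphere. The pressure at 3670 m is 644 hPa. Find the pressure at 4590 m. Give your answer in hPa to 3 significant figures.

P ≈ 573 hPa

Between two levels, P₂ = P₁ exp(−Δz/H) with Δz = z₂ − z₁.
Δz = 4590.0 − 3670.0 = 920.00 m; Δz/H = 920.00/7904.0 = 0.11640.
P₂ = 644 × exp(−0.11640) = 644 × 0.89012 = 573.24 hPa.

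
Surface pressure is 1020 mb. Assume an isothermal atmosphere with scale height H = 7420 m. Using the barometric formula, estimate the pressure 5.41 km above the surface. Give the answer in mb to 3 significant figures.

P ≈ 492 mb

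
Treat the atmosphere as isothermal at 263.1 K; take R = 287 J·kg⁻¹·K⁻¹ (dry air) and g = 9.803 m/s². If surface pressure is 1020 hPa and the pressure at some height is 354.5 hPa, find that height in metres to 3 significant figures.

Scale height: H = RT/g = 287 × 263.1 / 9.803 = 7702.7 m.
Invert the barometric formula: z = H ln(P₀/P).
P₀/P = 1020/354.5 = 2.8773; ln(2.8773) = 1.0569.
z = 7702.7 × 1.0569 = 8141.0 m.

z ≈ 8140 m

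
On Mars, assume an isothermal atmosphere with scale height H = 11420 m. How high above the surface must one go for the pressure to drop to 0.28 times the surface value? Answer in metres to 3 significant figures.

Set P/P₀ = exp(−z/H) = 0.28, so z = −H ln(0.28).
−ln(0.28) = 1.2730; z = 11420 × 1.2730 = 14538 m.

z ≈ 14500 m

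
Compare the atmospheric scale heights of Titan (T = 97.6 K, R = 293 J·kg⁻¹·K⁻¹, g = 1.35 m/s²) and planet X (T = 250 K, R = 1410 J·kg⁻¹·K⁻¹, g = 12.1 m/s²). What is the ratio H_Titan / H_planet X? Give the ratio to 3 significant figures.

H = RT/g for each body.
H_Titan = 293 × 97.6 / 1.35 = 21183 m.
H_planet X = 1410 × 250 / 12.1 = 29132 m.
H_Titan/H_planet X = 21183/29132 = 0.72714.

H_Titan/H_planet X ≈ 0.727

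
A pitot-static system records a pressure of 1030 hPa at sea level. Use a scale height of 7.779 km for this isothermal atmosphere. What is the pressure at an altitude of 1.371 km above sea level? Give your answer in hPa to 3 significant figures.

Barometric formula: P = P₀ exp(−z/H).
z/H = 1371.0/7779.0 = 0.17624; exp(−0.17624) = 0.83842.
P = 1030 × 0.83842 = 863.57 hPa.

P ≈ 864 hPa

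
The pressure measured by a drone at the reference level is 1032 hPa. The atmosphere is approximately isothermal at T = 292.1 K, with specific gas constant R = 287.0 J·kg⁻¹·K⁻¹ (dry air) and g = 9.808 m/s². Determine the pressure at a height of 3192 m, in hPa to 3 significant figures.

Scale height: H = RT/g = 287.0 × 292.1 / 9.808 = 8547.4 m.
Barometric formula: P = P₀ exp(−z/H).
z/H = 3192.0/8547.4 = 0.37345; exp(−0.37345) = 0.68836.
P = 1032 × 0.68836 = 710.39 hPa.

P ≈ 710 hPa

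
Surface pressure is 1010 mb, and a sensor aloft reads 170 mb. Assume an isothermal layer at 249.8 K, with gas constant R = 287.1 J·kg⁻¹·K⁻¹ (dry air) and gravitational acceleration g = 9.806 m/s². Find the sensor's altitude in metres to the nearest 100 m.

Scale height: H = RT/g = 287.1 × 249.8 / 9.806 = 7313.6 m.
Invert the barometric formula: z = H ln(P₀/P).
P₀/P = 1010/170 = 5.9412; ln(5.9412) = 1.7819.
z = 7313.6 × 1.7819 = 13032 m.

z ≈ 13000 m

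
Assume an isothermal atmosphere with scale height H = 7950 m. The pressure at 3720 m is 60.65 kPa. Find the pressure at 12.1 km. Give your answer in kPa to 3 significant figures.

Between two levels, P₂ = P₁ exp(−Δz/H) with Δz = z₂ − z₁.
Δz = 12100 − 3720.0 = 8380.0 m; Δz/H = 8380.0/7950.0 = 1.0541.
P₂ = 60.65 × exp(−1.0541) = 60.65 × 0.34851 = 21.137 kPa.

P ≈ 21.1 kPa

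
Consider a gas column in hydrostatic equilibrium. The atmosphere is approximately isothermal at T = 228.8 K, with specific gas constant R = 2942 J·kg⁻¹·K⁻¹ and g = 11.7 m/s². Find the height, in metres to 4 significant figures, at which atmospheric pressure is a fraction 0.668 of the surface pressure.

Scale height: H = RT/g = 2942 × 228.8 / 11.7 = 57532 m.
Set P/P₀ = exp(−z/H) = 0.668, so z = −H ln(0.668).
−ln(0.668) = 0.40347; z = 57532 × 0.40347 = 23212 m.

z ≈ 23210 m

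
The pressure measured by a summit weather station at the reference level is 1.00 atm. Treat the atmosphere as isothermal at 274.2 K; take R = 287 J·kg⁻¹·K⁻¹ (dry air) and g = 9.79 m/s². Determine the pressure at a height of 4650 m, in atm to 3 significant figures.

P ≈ 0.561 atm

Scale height: H = RT/g = 287 × 274.2 / 9.79 = 8038.3 m.
Barometric formula: P = P₀ exp(−z/H).
z/H = 4650.0/8038.3 = 0.57848; exp(−0.57848) = 0.56075.
P = 1.00 × 0.56075 = 0.56075 atm.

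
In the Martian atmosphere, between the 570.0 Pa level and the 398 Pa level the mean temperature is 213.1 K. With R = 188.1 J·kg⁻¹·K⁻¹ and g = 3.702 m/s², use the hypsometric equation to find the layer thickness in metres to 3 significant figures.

Δz ≈ 3890 m

Hypsometric equation: Δz = (R T̄/g) ln(P₁/P₂).
R T̄/g = 188.1 × 213.1 / 3.702 = 10828 m.
ln(570.0/398) = ln(1.4322) = 0.35921.
Δz = 10828 × 0.35921 = 3889.5 m.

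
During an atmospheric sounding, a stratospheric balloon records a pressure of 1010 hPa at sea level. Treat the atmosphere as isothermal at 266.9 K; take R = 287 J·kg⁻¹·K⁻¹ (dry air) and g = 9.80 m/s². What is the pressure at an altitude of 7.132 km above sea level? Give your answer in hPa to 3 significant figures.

Scale height: H = RT/g = 287 × 266.9 / 9.80 = 7816.4 m.
Barometric formula: P = P₀ exp(−z/H).
z/H = 7132.0/7816.4 = 0.91244; exp(−0.91244) = 0.40154.
P = 1010 × 0.40154 = 405.56 hPa.

P ≈ 406 hPa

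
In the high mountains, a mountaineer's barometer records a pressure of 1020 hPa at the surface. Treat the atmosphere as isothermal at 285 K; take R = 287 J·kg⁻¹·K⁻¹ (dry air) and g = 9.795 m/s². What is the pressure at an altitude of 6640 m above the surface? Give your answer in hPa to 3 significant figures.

Scale height: H = RT/g = 287 × 285 / 9.795 = 8350.7 m.
Barometric formula: P = P₀ exp(−z/H).
z/H = 6640.0/8350.7 = 0.79514; exp(−0.79514) = 0.45152.
P = 1020 × 0.45152 = 460.55 hPa.

P ≈ 461 hPa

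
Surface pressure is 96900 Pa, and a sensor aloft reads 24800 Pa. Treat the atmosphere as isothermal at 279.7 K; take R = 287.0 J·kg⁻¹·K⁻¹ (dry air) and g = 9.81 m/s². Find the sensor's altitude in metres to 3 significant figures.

z ≈ 11200 m

Scale height: H = RT/g = 287.0 × 279.7 / 9.81 = 8182.9 m.
Invert the barometric formula: z = H ln(P₀/P).
P₀/P = 96900/24800 = 3.9073; ln(3.9073) = 1.3628.
z = 8182.9 × 1.3628 = 11152 m.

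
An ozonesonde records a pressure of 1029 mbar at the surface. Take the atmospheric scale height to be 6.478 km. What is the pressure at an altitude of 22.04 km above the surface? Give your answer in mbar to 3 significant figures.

P ≈ 34.3 mbar

Barometric formula: P = P₀ exp(−z/H).
z/H = 22040/6478.0 = 3.4023; exp(−3.4023) = 0.033297.
P = 1029 × 0.033297 = 34.263 mbar.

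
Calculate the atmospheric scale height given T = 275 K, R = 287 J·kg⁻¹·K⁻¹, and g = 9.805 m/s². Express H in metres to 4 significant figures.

H ≈ 8049 m

The scale height of an isothermal atmosphere is H = RT/g.
H = 287 × 275 / 9.805 = 78925/9.805 = 8049.5 m.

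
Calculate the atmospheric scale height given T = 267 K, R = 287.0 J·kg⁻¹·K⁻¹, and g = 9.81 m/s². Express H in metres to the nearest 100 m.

The scale height of an isothermal atmosphere is H = RT/g.
H = 287.0 × 267 / 9.81 = 76629/9.81 = 7811.3 m.

H ≈ 7800 m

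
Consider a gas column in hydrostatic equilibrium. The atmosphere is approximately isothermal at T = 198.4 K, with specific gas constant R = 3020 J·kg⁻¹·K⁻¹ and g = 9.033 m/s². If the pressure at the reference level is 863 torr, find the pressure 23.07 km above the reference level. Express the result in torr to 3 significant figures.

P ≈ 609 torr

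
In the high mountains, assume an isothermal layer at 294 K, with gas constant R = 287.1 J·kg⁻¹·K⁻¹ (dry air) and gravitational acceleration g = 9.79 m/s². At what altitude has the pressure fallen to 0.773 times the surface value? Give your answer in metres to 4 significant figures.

z ≈ 2220 m

Scale height: H = RT/g = 287.1 × 294 / 9.79 = 8621.8 m.
Set P/P₀ = exp(−z/H) = 0.773, so z = −H ln(0.773).
−ln(0.773) = 0.25748; z = 8621.8 × 0.25748 = 2219.9 m.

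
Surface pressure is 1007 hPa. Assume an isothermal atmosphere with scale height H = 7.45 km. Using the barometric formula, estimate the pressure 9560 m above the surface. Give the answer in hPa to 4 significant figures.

P ≈ 279.1 hPa

Barometric formula: P = P₀ exp(−z/H).
z/H = 9560.0/7450.0 = 1.2832; exp(−1.2832) = 0.27715.
P = 1007 × 0.27715 = 279.09 hPa.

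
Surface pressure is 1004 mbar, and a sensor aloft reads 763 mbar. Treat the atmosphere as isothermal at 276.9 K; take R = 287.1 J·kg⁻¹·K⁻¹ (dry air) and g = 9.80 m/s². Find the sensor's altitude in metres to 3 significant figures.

Scale height: H = RT/g = 287.1 × 276.9 / 9.80 = 8112.0 m.
Invert the barometric formula: z = H ln(P₀/P).
P₀/P = 1004/763 = 1.3159; ln(1.3159) = 0.27452.
z = 8112.0 × 0.27452 = 2226.9 m.

z ≈ 2230 m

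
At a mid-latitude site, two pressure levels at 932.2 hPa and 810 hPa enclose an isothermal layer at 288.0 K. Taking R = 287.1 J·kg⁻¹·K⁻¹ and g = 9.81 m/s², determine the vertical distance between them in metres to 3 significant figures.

Δz ≈ 1180 m

Hypsometric equation: Δz = (R T̄/g) ln(P₁/P₂).
R T̄/g = 287.1 × 288.0 / 9.81 = 8428.6 m.
ln(932.2/810) = ln(1.1509) = 0.14054.
Δz = 8428.6 × 0.14054 = 1184.6 m.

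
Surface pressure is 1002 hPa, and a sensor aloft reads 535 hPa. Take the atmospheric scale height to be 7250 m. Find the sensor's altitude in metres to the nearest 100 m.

z ≈ 4500 m

Invert the barometric formula: z = H ln(P₀/P).
P₀/P = 1002/535 = 1.8729; ln(1.8729) = 0.62749.
z = 7250.0 × 0.62749 = 4549.3 m.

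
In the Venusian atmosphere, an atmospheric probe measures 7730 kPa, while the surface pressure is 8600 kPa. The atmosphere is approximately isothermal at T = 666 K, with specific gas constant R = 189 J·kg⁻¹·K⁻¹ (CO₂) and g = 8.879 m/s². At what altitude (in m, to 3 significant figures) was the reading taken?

Scale height: H = RT/g = 189 × 666 / 8.879 = 14177 m.
Invert the barometric formula: z = H ln(P₀/P).
P₀/P = 8600/7730 = 1.1125; ln(1.1125) = 0.10661.
z = 14177 × 0.10661 = 1511.4 m.

z ≈ 1510 m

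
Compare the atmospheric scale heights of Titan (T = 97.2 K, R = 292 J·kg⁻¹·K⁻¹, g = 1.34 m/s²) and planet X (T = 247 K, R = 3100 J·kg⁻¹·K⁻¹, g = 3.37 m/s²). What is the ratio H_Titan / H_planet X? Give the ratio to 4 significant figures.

H_Titan/H_planet X ≈ 0.09322

H = RT/g for each body.
H_Titan = 292 × 97.2 / 1.34 = 21181 m.
H_planet X = 3100 × 247 / 3.37 = 227210 m.
H_Titan/H_planet X = 21181/227210 = 0.093222.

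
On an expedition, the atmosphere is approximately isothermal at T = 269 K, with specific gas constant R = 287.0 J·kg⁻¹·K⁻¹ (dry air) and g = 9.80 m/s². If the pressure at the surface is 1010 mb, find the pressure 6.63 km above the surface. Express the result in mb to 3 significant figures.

P ≈ 435 mb

Scale height: H = RT/g = 287.0 × 269 / 9.80 = 7877.9 m.
Barometric formula: P = P₀ exp(−z/H).
z/H = 6630.0/7877.9 = 0.84159; exp(−0.84159) = 0.43102.
P = 1010 × 0.43102 = 435.33 mb.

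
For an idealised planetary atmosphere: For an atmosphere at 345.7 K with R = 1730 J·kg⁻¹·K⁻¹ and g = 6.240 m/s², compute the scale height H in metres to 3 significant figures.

H ≈ 95800 m

The scale height of an isothermal atmosphere is H = RT/g.
H = 1730 × 345.7 / 6.240 = 598060/6.240 = 95843 m.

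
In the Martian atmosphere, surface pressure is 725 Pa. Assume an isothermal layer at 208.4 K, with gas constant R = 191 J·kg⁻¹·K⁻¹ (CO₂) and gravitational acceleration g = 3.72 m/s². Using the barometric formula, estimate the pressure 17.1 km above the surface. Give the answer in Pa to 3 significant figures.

P ≈ 147 Pa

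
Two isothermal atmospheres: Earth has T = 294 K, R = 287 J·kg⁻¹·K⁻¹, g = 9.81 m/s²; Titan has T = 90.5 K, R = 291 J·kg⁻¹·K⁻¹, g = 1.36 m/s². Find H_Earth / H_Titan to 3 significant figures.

H = RT/g for each body.
H_Earth = 287 × 294 / 9.81 = 8601.2 m.
H_Titan = 291 × 90.5 / 1.36 = 19364 m.
H_Earth/H_Titan = 8601.2/19364 = 0.44419.

H_Earth/H_Titan ≈ 0.444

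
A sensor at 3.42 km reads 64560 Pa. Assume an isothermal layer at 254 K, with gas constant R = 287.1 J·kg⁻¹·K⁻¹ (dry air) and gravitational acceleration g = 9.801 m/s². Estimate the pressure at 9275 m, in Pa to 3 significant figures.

P ≈ 29400 Pa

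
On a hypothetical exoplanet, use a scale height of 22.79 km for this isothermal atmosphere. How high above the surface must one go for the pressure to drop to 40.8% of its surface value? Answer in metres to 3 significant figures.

Set P/P₀ = exp(−z/H) = 0.408, so z = −H ln(0.408).
−ln(0.408) = 0.89649; z = 22790 × 0.89649 = 20431 m.

z ≈ 20400 m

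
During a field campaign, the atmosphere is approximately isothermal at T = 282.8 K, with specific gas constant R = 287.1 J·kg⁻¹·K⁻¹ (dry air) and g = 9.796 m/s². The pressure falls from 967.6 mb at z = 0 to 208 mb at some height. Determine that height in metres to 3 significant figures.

Scale height: H = RT/g = 287.1 × 282.8 / 9.796 = 8288.3 m.
Invert the barometric formula: z = H ln(P₀/P).
P₀/P = 967.6/208 = 4.6519; ln(4.6519) = 1.5373.
z = 8288.3 × 1.5373 = 12742 m.

z ≈ 12700 m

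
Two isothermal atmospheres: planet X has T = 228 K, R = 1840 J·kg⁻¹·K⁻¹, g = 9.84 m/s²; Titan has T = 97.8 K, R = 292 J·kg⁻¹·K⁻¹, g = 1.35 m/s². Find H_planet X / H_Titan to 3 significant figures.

H = RT/g for each body.
H_planet X = 1840 × 228 / 9.84 = 42634 m.
H_Titan = 292 × 97.8 / 1.35 = 21154 m.
H_planet X/H_Titan = 42634/21154 = 2.0154.

H_planet X/H_Titan ≈ 2.02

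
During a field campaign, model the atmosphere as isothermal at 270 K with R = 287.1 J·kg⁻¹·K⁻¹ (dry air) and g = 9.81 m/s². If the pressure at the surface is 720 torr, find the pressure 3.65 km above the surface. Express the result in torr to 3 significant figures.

P ≈ 454 torr

Scale height: H = RT/g = 287.1 × 270 / 9.81 = 7901.8 m.
Barometric formula: P = P₀ exp(−z/H).
z/H = 3650.0/7901.8 = 0.46192; exp(−0.46192) = 0.63007.
P = 720 × 0.63007 = 453.65 torr.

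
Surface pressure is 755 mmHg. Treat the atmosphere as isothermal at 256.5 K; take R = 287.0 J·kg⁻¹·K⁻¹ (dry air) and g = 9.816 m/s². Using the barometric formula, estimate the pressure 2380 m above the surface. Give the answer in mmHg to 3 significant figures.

Scale height: H = RT/g = 287.0 × 256.5 / 9.816 = 7499.5 m.
Barometric formula: P = P₀ exp(−z/H).
z/H = 2380.0/7499.5 = 0.31735; exp(−0.31735) = 0.72808.
P = 755 × 0.72808 = 549.70 mmHg.

P ≈ 550 mmHg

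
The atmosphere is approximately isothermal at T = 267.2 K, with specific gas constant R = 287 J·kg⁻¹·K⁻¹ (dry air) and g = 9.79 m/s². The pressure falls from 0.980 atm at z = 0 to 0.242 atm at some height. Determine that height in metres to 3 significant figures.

Scale height: H = RT/g = 287 × 267.2 / 9.79 = 7833.1 m.
Invert the barometric formula: z = H ln(P₀/P).
P₀/P = 0.980/0.242 = 4.0496; ln(4.0496) = 1.3986.
z = 7833.1 × 1.3986 = 10955 m.

z ≈ 11000 m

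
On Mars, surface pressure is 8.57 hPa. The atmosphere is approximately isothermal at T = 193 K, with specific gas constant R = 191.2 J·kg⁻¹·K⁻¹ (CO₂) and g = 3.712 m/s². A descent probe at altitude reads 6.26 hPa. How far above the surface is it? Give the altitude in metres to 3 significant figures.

Scale height: H = RT/g = 191.2 × 193 / 3.712 = 9941.2 m.
Invert the barometric formula: z = H ln(P₀/P).
P₀/P = 8.57/6.26 = 1.3690; ln(1.3690) = 0.31408.
z = 9941.2 × 0.31408 = 3122.3 m.

z ≈ 3120 m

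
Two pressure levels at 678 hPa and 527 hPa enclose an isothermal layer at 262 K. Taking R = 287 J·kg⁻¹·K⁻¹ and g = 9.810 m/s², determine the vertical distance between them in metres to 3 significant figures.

Δz ≈ 1930 m

Hypsometric equation: Δz = (R T̄/g) ln(P₁/P₂).
R T̄/g = 287 × 262 / 9.810 = 7665.0 m.
ln(678/527) = ln(1.2865) = 0.25193.
Δz = 7665.0 × 0.25193 = 1931.0 m.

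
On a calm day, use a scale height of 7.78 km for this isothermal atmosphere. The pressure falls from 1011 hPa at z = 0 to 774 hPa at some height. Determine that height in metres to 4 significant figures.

Invert the barometric formula: z = H ln(P₀/P).
P₀/P = 1011/774 = 1.3062; ln(1.3062) = 0.26712.
z = 7780.0 × 0.26712 = 2078.2 m.

z ≈ 2078 m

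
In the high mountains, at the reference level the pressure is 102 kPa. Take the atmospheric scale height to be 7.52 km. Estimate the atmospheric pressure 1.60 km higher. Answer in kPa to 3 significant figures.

Barometric formula: P = P₀ exp(−z/H).
z/H = 1600.0/7520.0 = 0.21277; exp(−0.21277) = 0.80834.
P = 102 × 0.80834 = 82.451 kPa.

P ≈ 82.5 kPa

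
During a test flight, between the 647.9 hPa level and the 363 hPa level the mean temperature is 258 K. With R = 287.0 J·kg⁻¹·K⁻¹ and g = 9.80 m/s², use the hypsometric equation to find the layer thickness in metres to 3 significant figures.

Δz ≈ 4380 m

Hypsometric equation: Δz = (R T̄/g) ln(P₁/P₂).
R T̄/g = 287.0 × 258 / 9.80 = 7555.7 m.
ln(647.9/363) = ln(1.7848) = 0.57931.
Δz = 7555.7 × 0.57931 = 4377.1 m.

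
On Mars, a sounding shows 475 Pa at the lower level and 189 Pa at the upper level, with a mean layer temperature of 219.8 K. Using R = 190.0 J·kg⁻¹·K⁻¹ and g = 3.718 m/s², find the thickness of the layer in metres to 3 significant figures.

Hypsometric equation: Δz = (R T̄/g) ln(P₁/P₂).
R T̄/g = 190.0 × 219.8 / 3.718 = 11232 m.
ln(475/189) = ln(2.5132) = 0.92156.
Δz = 11232 × 0.92156 = 10351 m.

Δz ≈ 10400 m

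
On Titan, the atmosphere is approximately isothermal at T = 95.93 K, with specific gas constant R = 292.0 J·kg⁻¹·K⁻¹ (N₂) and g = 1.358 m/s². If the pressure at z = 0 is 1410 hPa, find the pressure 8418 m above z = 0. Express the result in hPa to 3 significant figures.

Scale height: H = RT/g = 292.0 × 95.93 / 1.358 = 20627 m.
Barometric formula: P = P₀ exp(−z/H).
z/H = 8418.0/20627 = 0.40811; exp(−0.40811) = 0.66491.
P = 1410 × 0.66491 = 937.52 hPa.

P ≈ 938 hPa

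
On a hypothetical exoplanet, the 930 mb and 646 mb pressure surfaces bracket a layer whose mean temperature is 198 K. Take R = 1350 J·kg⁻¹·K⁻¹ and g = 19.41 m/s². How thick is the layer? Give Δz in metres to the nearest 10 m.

Hypsometric equation: Δz = (R T̄/g) ln(P₁/P₂).
R T̄/g = 1350 × 198 / 19.41 = 13771 m.
ln(930/646) = ln(1.4396) = 0.36437.
Δz = 13771 × 0.36437 = 5017.7 m.

Δz ≈ 5020 m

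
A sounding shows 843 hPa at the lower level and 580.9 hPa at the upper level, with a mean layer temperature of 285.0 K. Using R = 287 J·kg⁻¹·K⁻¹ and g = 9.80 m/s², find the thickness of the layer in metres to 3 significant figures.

Hypsometric equation: Δz = (R T̄/g) ln(P₁/P₂).
R T̄/g = 287 × 285.0 / 9.80 = 8346.4 m.
ln(843/580.9) = ln(1.4512) = 0.37239.
Δz = 8346.4 × 0.37239 = 3108.1 m.

Δz ≈ 3110 m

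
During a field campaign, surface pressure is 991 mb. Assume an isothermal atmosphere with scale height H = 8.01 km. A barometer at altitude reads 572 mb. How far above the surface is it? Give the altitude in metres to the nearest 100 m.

Invert the barometric formula: z = H ln(P₀/P).
P₀/P = 991/572 = 1.7325; ln(1.7325) = 0.54957.
z = 8010.0 × 0.54957 = 4402.1 m.

z ≈ 4400 m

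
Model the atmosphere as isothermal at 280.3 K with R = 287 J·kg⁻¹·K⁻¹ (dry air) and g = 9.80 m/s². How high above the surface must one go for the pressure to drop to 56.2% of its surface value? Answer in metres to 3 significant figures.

z ≈ 4730 m

Scale height: H = RT/g = 287 × 280.3 / 9.80 = 8208.8 m.
Set P/P₀ = exp(−z/H) = 0.562, so z = −H ln(0.562).
−ln(0.562) = 0.57625; z = 8208.8 × 0.57625 = 4730.3 m.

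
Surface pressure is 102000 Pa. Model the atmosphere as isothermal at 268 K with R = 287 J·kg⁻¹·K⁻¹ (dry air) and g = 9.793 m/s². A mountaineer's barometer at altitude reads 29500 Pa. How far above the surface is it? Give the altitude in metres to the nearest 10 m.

Scale height: H = RT/g = 287 × 268 / 9.793 = 7854.2 m.
Invert the barometric formula: z = H ln(P₀/P).
P₀/P = 102000/29500 = 3.4576; ln(3.4576) = 1.2406.
z = 7854.2 × 1.2406 = 9743.9 m.

z ≈ 9740 m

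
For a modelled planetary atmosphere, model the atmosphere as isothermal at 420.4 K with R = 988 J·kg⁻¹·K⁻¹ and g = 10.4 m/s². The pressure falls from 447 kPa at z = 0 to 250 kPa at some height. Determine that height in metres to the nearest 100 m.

z ≈ 23200 m

Scale height: H = RT/g = 988 × 420.4 / 10.4 = 39938 m.
Invert the barometric formula: z = H ln(P₀/P).
P₀/P = 447/250 = 1.7880; ln(1.7880) = 0.58110.
z = 39938 × 0.58110 = 23208 m.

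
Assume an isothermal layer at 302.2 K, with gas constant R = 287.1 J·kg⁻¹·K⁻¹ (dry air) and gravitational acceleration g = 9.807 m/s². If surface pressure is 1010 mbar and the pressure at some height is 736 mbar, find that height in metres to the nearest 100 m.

z ≈ 2800 m

Scale height: H = RT/g = 287.1 × 302.2 / 9.807 = 8846.9 m.
Invert the barometric formula: z = H ln(P₀/P).
P₀/P = 1010/736 = 1.3723; ln(1.3723) = 0.31649.
z = 8846.9 × 0.31649 = 2800.0 m.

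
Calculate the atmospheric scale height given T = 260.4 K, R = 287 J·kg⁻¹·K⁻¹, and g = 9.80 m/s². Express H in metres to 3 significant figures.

The scale height of an isothermal atmosphere is H = RT/g.
H = 287 × 260.4 / 9.80 = 74735/9.80 = 7626.0 m.

H ≈ 7630 m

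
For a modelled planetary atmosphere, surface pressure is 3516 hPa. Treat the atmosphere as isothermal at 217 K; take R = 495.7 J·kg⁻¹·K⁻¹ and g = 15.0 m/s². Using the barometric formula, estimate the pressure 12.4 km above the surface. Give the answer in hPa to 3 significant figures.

P ≈ 624 hPa

Scale height: H = RT/g = 495.7 × 217 / 15.0 = 7171.1 m.
Barometric formula: P = P₀ exp(−z/H).
z/H = 12400/7171.1 = 1.7292; exp(−1.7292) = 0.17743.
P = 3516 × 0.17743 = 623.84 hPa.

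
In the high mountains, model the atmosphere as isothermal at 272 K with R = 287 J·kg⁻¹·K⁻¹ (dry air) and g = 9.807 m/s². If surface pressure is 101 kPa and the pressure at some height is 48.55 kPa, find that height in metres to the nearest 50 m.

Scale height: H = RT/g = 287 × 272 / 9.807 = 7960.0 m.
Invert the barometric formula: z = H ln(P₀/P).
P₀/P = 101/48.55 = 2.0803; ln(2.0803) = 0.73251.
z = 7960.0 × 0.73251 = 5830.8 m.

z ≈ 5850 m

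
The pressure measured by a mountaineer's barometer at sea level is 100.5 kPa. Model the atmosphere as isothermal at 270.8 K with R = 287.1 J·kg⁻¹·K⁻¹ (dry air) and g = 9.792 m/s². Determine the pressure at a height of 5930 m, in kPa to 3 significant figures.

P ≈ 47.6 kPa

Scale height: H = RT/g = 287.1 × 270.8 / 9.792 = 7939.8 m.
Barometric formula: P = P₀ exp(−z/H).
z/H = 5930.0/7939.8 = 0.74687; exp(−0.74687) = 0.47385.
P = 100.5 × 0.47385 = 47.622 kPa.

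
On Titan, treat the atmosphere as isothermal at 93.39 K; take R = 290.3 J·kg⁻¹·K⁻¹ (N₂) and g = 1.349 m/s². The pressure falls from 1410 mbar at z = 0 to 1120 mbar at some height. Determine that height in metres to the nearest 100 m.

Scale height: H = RT/g = 290.3 × 93.39 / 1.349 = 20097 m.
Invert the barometric formula: z = H ln(P₀/P).
P₀/P = 1410/1120 = 1.2589; ln(1.2589) = 0.23024.
z = 20097 × 0.23024 = 4627.1 m.

z ≈ 4600 m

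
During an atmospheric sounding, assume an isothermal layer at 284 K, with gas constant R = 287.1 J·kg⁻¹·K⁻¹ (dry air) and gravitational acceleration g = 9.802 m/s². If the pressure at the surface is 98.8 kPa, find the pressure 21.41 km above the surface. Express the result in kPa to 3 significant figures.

P ≈ 7.53 kPa

Scale height: H = RT/g = 287.1 × 284 / 9.802 = 8318.3 m.
Barometric formula: P = P₀ exp(−z/H).
z/H = 21410/8318.3 = 2.5738; exp(−2.5738) = 0.076245.
P = 98.8 × 0.076245 = 7.5330 kPa.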